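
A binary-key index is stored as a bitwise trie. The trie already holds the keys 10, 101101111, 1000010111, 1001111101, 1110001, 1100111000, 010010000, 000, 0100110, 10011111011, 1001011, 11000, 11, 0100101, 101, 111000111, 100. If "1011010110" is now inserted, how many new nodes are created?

4

The longest prefix of "1011010110" already in the trie is "101101" (length 6).
New nodes needed: |"1011010110"| − 6 = 10 − 6 = 4.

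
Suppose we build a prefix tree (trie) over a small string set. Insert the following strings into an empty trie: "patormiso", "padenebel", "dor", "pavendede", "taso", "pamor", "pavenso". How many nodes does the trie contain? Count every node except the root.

35

Trie structure (* marks end of a word):
(root)
├─ d
│  └─ o
│     └─ r *
├─ p
│  └─ a
│     ├─ d
│     │  └─ e
│     │     └─ n
│     │        └─ e
│     │           └─ b
│     │              └─ e
│     │                 └─ l *
│     ├─ m
│     │  └─ o
│     │     └─ r *
│     ├─ t
│     │  └─ o
│     │     └─ r
│     │        └─ m
│     │           └─ i
│     │              └─ s
│     │                 └─ o *
│     └─ v
│        └─ e
│           └─ n
│              ├─ d
│              │  └─ e
│              │     └─ d
│              │        └─ e *
│              └─ s
│                 └─ o *
└─ t
   └─ a
      └─ s
         └─ o *
Counting every labelled node above: 35.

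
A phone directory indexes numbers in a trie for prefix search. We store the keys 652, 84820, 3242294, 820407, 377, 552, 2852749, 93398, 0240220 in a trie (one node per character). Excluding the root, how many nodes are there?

44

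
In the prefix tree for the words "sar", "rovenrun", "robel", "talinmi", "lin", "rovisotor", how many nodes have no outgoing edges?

A leaf is a node with no children — equivalently, the end of a word that is not a proper prefix of any other stored word.
Those words: "lin", "robel", "rovenrun", "rovisotor", "sar", "talinmi"
Leaf count: 6

6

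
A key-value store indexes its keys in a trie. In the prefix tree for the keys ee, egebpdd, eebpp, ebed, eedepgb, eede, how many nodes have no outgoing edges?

4

Leaves are exactly the stored words that no other stored word extends.
Those words: "ebed", "eebpp", "eedepgb", "egebpdd"
Leaf count: 4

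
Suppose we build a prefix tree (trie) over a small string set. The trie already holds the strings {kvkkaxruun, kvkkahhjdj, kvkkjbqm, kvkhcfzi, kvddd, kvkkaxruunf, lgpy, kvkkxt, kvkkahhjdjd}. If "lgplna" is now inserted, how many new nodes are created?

3

The longest prefix of "lgplna" already in the trie is "lgp" (length 3).
So 6 − 3 = 3 new nodes.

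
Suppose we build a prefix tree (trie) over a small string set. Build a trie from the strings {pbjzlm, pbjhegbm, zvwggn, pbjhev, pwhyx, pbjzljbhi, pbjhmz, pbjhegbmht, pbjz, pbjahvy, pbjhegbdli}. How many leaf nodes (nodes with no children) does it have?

9

A leaf is a node with no children — equivalently, the end of a word that is not a proper prefix of any other stored word.
Those words: "pbjahvy", "pbjhegbdli", "pbjhegbmht", "pbjhev", "pbjhmz", "pbjzljbhi", "pbjzlm", "pwhyx", "zvwggn"
Leaf count: 9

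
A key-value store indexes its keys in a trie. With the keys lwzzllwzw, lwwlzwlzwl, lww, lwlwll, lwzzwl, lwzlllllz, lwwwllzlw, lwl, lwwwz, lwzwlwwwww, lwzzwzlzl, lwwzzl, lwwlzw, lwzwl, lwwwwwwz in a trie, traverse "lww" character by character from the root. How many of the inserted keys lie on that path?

Check each prefix of "lww" against the stored set — each match is an end-marker on the path.
Prefixes of the query that are stored words: "lww"
Count: 1

1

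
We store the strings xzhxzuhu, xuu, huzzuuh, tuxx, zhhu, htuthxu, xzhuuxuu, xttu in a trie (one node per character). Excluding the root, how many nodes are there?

39

Trace insertions, counting only characters that open a new branch:
  "xzhxzuhu" → 8 new (x, z, h, x, z, u, h, u)
  "xuu" → prefix "x" already present; 2 new (u, u)
  "huzzuuh" → 7 new (h, u, z, z, u, u, h)
  "tuxx" → 4 new (t, u, x, x)
  "zhhu" → 4 new (z, h, h, u)
  "htuthxu" → prefix "h" already present; 6 new (t, u, t, h, x, u)
  "xzhuuxuu" → prefix "xzh" already present; 5 new (u, u, x, u, u)
  "xttu" → prefix "x" already present; 3 new (t, t, u)
Total nodes = 8 + 2 + 7 + 4 + 4 + 6 + 5 + 3 = 39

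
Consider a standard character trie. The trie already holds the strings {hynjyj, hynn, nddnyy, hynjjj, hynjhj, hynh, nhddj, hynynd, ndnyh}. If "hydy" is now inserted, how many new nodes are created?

2

The longest prefix of "hydy" already in the trie is "hy" (length 2).
New nodes needed: |"hydy"| − 2 = 4 − 2 = 2.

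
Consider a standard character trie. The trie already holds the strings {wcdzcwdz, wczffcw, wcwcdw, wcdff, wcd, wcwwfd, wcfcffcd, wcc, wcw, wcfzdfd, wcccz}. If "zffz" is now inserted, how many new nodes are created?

Nothing in the trie begins with "z"; the whole of "zffz" is new.
4 − 0 = 4 new nodes.

4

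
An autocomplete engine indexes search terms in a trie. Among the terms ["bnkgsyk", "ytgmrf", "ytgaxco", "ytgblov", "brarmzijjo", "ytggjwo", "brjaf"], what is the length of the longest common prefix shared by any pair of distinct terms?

The deepest shared node is where two words last agree before diverging.
e.g. "ytgaxco" and "ytgblov" share the prefix "ytg" of length 3; no pair shares a longer one.
Longest shared-prefix length: 3

3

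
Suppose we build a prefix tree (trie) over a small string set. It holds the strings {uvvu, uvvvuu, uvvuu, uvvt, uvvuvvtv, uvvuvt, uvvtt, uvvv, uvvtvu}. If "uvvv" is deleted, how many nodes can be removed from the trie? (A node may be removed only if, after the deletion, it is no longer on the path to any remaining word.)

0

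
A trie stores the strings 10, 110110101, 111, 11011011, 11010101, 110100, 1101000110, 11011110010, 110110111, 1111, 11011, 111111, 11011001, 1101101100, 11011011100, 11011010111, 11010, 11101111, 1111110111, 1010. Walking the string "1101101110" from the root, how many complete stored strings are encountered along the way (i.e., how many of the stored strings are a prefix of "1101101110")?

3

Traverse "1101101110" character by character; count nodes along the way that are marked as word ends.
Prefixes of the query that are stored words: "11011", "11011011", "110110111"
Count: 3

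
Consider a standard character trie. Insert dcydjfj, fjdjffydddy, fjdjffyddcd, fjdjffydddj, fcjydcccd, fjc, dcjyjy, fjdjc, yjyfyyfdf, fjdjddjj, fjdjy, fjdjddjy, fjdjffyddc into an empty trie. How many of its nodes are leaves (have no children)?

Leaves are exactly the stored words that no other stored word extends.
Those words: "dcjyjy", "dcydjfj", "fcjydcccd", "fjc", "fjdjc", "fjdjddjj", "fjdjddjy", "fjdjffyddcd", "fjdjffydddj", "fjdjffydddy", "fjdjy", "yjyfyyfdf"
Leaf count: 12

12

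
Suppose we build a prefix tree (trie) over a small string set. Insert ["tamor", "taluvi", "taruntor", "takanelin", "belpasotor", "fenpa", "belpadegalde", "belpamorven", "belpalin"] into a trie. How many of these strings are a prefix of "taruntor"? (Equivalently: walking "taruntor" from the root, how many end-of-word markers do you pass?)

1

Check each prefix of "taruntor" against the stored set — each match is an end-marker on the path.
Prefixes of the query that are stored words: "taruntor"
Count: 1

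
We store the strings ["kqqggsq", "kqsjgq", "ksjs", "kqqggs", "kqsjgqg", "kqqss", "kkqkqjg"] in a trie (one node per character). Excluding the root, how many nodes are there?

23

Insert word by word; a character creates a node only if that edge doesn't already exist:
  "kqqggsq" → 7 new (k, q, q, g, g, s, q)
  "kqsjgq" → prefix "kq" already present; 4 new (s, j, g, q)
  "ksjs" → prefix "k" already present; 3 new (s, j, s)
  "kqqggs" → prefix "kqqggs" already present; 0 new (none)
  "kqsjgqg" → prefix "kqsjgq" already present; 1 new (g)
  "kqqss" → prefix "kqq" already present; 2 new (s, s)
  "kkqkqjg" → prefix "k" already present; 6 new (k, q, k, q, j, g)
Total nodes = 7 + 4 + 3 + 0 + 1 + 2 + 6 = 23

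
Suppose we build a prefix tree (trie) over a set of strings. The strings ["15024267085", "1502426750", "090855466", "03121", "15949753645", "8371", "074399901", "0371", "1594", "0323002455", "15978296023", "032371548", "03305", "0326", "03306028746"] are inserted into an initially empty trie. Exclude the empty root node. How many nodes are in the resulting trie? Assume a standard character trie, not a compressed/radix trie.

81

For each word, the new-node count is its length minus the longest prefix already in the trie:
  "15024267085" → 11 new (1, 5, 0, 2, 4, 2, 6, 7, 0, 8, 5)
  "1502426750" → prefix "15024267" already present; 2 new (5, 0)
  "090855466" → 9 new (0, 9, 0, 8, 5, 5, 4, 6, 6)
  "03121" → prefix "0" already present; 4 new (3, 1, 2, 1)
  "15949753645" → prefix "15" already present; 9 new (9, 4, 9, 7, 5, 3, 6, 4, 5)
  "8371" → 4 new (8, 3, 7, 1)
  "074399901" → prefix "0" already present; 8 new (7, 4, 3, 9, 9, 9, 0, 1)
  "0371" → prefix "03" already present; 2 new (7, 1)
  "1594" → prefix "1594" already present; 0 new (none)
  "0323002455" → prefix "03" already present; 8 new (2, 3, 0, 0, 2, 4, 5, 5)
  "15978296023" → prefix "159" already present; 8 new (7, 8, 2, 9, 6, 0, 2, 3)
  "032371548" → prefix "0323" already present; 5 new (7, 1, 5, 4, 8)
  "03305" → prefix "03" already present; 3 new (3, 0, 5)
  "0326" → prefix "032" already present; 1 new (6)
  "03306028746" → prefix "0330" already present; 7 new (6, 0, 2, 8, 7, 4, 6)
Total nodes = 11 + 2 + 9 + 4 + 9 + 4 + 8 + 2 + 0 + 8 + 8 + 5 + 3 + 1 + 7 = 81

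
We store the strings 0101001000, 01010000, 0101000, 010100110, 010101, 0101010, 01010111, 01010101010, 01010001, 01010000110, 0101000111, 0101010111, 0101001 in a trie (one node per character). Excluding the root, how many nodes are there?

Trie structure (* marks end of a word):
(root)
└─ 0
   └─ 1
      └─ 0
         └─ 1
            └─ 0
               ├─ 0
               │  ├─ 0 *
               │  │  ├─ 0 *
               │  │  │  └─ 1
               │  │  │     └─ 1
               │  │  │        └─ 0 *
               │  │  └─ 1 *
               │  │     └─ 1
               │  │        └─ 1 *
               │  └─ 1 *
               │     ├─ 0
               │     │  └─ 0
               │     │     └─ 0 *
               │     └─ 1
               │        └─ 0 *
               └─ 1 *
                  ├─ 0 *
                  │  └─ 1
                  │     ├─ 0
                  │     │  └─ 1
                  │     │     └─ 0 *
                  │     └─ 1
                  │        └─ 1 *
                  └─ 1
                     └─ 1 *
Counting every labelled node above: 30.

30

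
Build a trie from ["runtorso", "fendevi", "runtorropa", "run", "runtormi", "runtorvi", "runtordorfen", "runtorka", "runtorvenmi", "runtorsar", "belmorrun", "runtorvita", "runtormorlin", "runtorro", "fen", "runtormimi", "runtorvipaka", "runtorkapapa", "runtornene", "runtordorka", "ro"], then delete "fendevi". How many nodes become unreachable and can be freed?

4

A node on "fendevi"'s path can go only if nothing else ends at it or branches off below it.
The suffix "devi" (4 nodes) is used only by "fendevi"; "fen" is itself a stored word, so pruning stops there.
Nodes removed: 4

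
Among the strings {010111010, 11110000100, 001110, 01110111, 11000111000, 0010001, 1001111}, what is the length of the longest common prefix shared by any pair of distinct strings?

3

The deepest shared node is where two words last agree before diverging.
"0010001" and "001110" agree on "001" (3 characters) before diverging; nothing deeper is shared.
Longest shared-prefix length: 3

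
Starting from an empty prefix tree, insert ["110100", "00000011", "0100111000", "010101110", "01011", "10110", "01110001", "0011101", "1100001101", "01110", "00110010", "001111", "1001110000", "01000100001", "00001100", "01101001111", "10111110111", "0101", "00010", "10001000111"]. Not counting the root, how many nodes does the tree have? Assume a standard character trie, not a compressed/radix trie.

101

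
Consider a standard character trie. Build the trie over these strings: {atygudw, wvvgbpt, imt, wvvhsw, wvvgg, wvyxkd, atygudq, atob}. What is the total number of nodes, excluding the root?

Insert word by word; a character creates a node only if that edge doesn't already exist:
  "atygudw" → 7 new (a, t, y, g, u, d, w)
  "wvvgbpt" → 7 new (w, v, v, g, b, p, t)
  "imt" → 3 new (i, m, t)
  "wvvhsw" → prefix "wvv" already present; 3 new (h, s, w)
  "wvvgg" → prefix "wvvg" already present; 1 new (g)
  "wvyxkd" → prefix "wv" already present; 4 new (y, x, k, d)
  "atygudq" → prefix "atygud" already present; 1 new (q)
  "atob" → prefix "at" already present; 2 new (o, b)
Total nodes = 7 + 7 + 3 + 3 + 1 + 4 + 1 + 2 = 28

28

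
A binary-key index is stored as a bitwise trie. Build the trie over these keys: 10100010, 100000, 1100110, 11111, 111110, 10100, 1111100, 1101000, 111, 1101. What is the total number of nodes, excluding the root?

Trace insertions, counting only characters that open a new branch:
  "10100010" → 8 new (1, 0, 1, 0, 0, 0, 1, 0)
  "100000" → prefix "10" already present; 4 new (0, 0, 0, 0)
  "1100110" → prefix "1" already present; 6 new (1, 0, 0, 1, 1, 0)
  "11111" → prefix "11" already present; 3 new (1, 1, 1)
  "111110" → prefix "11111" already present; 1 new (0)
  "10100" → prefix "10100" already present; 0 new (none)
  "1111100" → prefix "111110" already present; 1 new (0)
  "1101000" → prefix "110" already present; 4 new (1, 0, 0, 0)
  "111" → prefix "111" already present; 0 new (none)
  "1101" → prefix "1101" already present; 0 new (none)
Total nodes = 8 + 4 + 6 + 3 + 1 + 0 + 1 + 4 + 0 + 0 = 27

27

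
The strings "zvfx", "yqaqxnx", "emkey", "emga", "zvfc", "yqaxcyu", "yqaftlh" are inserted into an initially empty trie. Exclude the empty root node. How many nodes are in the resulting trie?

Trie structure (* marks end of a word):
(root)
├─ e
│  └─ m
│     ├─ g
│     │  └─ a *
│     └─ k
│        └─ e
│           └─ y *
├─ y
│  └─ q
│     └─ a
│        ├─ f
│        │  └─ t
│        │     └─ l
│        │        └─ h *
│        ├─ q
│        │  └─ x
│        │     └─ n
│        │        └─ x *
│        └─ x
│           └─ c
│              └─ y
│                 └─ u *
└─ z
   └─ v
      └─ f
         ├─ c *
         └─ x *
Counting every labelled node above: 27.

27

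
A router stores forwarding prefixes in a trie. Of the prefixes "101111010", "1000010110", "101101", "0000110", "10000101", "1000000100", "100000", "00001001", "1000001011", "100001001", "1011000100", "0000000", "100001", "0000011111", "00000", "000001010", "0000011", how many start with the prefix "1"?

10

Filter for entries beginning with "1":
Matches: "100000", "1000000100", "1000001011", "100001", "100001001", "10000101", "1000010110", "1011000100", "101101", "101111010"
Count: 10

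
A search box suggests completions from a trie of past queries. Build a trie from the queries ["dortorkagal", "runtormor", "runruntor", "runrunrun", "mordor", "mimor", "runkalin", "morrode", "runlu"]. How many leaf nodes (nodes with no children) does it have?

Leaves are exactly the stored words that no other stored word extends.
Those words: "dortorkagal", "mimor", "mordor", "morrode", "runkalin", "runlu", "runrunrun", "runruntor", "runtormor"
Leaf count: 9

9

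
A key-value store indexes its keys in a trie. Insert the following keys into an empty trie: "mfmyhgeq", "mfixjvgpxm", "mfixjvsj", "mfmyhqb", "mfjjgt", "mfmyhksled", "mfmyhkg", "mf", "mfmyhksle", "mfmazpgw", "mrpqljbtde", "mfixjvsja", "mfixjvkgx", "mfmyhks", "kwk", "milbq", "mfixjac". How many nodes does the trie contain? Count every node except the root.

57

Insert word by word; a character creates a node only if that edge doesn't already exist:
  "mfmyhgeq" → 8 new (m, f, m, y, h, g, e, q)
  "mfixjvgpxm" → prefix "mf" already present; 8 new (i, x, j, v, g, p, x, m)
  "mfixjvsj" → prefix "mfixjv" already present; 2 new (s, j)
  "mfmyhqb" → prefix "mfmyh" already present; 2 new (q, b)
  "mfjjgt" → prefix "mf" already present; 4 new (j, j, g, t)
  "mfmyhksled" → prefix "mfmyh" already present; 5 new (k, s, l, e, d)
  "mfmyhkg" → prefix "mfmyhk" already present; 1 new (g)
  "mf" → prefix "mf" already present; 0 new (none)
  "mfmyhksle" → prefix "mfmyhksle" already present; 0 new (none)
  "mfmazpgw" → prefix "mfm" already present; 5 new (a, z, p, g, w)
  "mrpqljbtde" → prefix "m" already present; 9 new (r, p, q, l, j, b, t, d, e)
  "mfixjvsja" → prefix "mfixjvsj" already present; 1 new (a)
  "mfixjvkgx" → prefix "mfixjv" already present; 3 new (k, g, x)
  "mfmyhks" → prefix "mfmyhks" already present; 0 new (none)
  "kwk" → 3 new (k, w, k)
  "milbq" → prefix "m" already present; 4 new (i, l, b, q)
  "mfixjac" → prefix "mfixj" already present; 2 new (a, c)
Total nodes = 8 + 8 + 2 + 2 + 4 + 5 + 1 + 0 + 0 + 5 + 9 + 1 + 3 + 0 + 3 + 4 + 2 = 57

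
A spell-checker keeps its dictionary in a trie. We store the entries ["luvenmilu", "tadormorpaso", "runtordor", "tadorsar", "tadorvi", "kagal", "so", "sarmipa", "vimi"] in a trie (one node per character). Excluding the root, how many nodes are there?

52

Count nodes per top-level branch (shared prefixes stored once):
  'k'-branch (kagal): 5 nodes
  'l'-branch (luvenmilu): 9 nodes
  'r'-branch (runtordor): 9 nodes
  's'-branch (sarmipa, so): 8 nodes
  't'-branch (tadormorpaso, tadorsar, tadorvi): 17 nodes
  'v'-branch (vimi): 4 nodes
Sum: 52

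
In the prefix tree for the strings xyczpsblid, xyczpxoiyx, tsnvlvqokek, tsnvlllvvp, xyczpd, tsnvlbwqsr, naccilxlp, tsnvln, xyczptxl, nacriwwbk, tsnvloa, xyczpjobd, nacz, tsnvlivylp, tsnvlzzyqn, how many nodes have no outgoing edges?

Leaves are exactly the stored words that no other stored word extends.
Those words: "naccilxlp", "nacriwwbk", "nacz", "tsnvlbwqsr", "tsnvlivylp", "tsnvlllvvp", "tsnvln", "tsnvloa", "tsnvlvqokek", "tsnvlzzyqn", "xyczpd", "xyczpjobd", "xyczpsblid", "xyczptxl", "xyczpxoiyx"
Leaf count: 15

15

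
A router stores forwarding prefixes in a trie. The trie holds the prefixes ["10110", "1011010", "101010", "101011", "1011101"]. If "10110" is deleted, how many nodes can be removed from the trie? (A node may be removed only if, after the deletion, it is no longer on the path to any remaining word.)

0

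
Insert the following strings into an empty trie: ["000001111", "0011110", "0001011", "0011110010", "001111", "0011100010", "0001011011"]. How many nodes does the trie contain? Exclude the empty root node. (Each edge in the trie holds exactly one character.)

Count nodes per top-level branch (shared prefixes stored once):
  '0'-branch (000001111, 0001011, 0001011011, 0011100010, 001111, 0011110, 0011110010): 29 nodes
Sum: 29

29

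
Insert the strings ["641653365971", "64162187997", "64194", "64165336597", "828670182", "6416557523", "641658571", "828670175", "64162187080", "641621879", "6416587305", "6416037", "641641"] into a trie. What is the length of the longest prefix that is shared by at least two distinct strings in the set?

11

The deepest shared node is where two words last agree before diverging.
e.g. "64165336597" and "641653365971" share the prefix "64165336597" of length 11; no pair shares a longer one.
Longest shared-prefix length: 11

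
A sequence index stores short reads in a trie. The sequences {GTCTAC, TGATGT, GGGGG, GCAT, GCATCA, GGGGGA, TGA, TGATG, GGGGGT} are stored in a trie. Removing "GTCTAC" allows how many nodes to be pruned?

5

A node on "GTCTAC"'s path can go only if nothing else ends at it or branches off below it.
The suffix "TCTAC" (5 nodes) is used only by "GTCTAC"; the node for "G" still has the child "G", so pruning stops there.
Nodes removed: 5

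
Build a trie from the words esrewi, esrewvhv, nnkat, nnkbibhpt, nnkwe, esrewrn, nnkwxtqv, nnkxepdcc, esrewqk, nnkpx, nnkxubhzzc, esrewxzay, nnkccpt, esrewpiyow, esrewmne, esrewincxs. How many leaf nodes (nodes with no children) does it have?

A leaf is a node with no children — equivalently, the end of a word that is not a proper prefix of any other stored word.
Those words: "esrewincxs", "esrewmne", "esrewpiyow", "esrewqk", "esrewrn", "esrewvhv", "esrewxzay", "nnkat", "nnkbibhpt", "nnkccpt", "nnkpx", "nnkwe", "nnkwxtqv", "nnkxepdcc", "nnkxubhzzc"
Leaf count: 15

15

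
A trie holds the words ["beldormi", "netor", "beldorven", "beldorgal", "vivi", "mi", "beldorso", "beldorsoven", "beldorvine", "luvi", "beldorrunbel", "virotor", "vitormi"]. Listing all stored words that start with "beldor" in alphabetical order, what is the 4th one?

DFS of the "beldor" subtree visits, in order: "beldorgal", "beldormi", "beldorrunbel", "beldorso", "beldorsoven", "beldorven", "beldorvine"
The 4th is beldorso.

beldorso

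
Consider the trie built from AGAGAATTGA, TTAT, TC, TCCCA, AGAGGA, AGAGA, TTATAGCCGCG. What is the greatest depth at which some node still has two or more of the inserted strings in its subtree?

5

Look for the deepest trie node that still has at least two words in its subtree.
e.g. "AGAGA" and "AGAGAATTGA" share the prefix "AGAGA" of length 5; no pair shares a longer one.
Longest shared-prefix length: 5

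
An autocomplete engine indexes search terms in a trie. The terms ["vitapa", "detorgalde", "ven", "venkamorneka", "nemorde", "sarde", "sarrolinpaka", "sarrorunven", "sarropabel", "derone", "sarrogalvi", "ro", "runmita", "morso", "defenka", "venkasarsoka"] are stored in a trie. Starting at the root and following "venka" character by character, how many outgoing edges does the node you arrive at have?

2

Walk "venka" from the root, arriving at one node.
Distinct next characters after "venka": m, s.
That node has 2 child edges.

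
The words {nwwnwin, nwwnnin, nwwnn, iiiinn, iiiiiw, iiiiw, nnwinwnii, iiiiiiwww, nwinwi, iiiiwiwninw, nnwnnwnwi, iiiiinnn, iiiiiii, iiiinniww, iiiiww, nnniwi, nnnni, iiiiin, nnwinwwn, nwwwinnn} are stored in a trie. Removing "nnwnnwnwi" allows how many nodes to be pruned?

6

Walk "nnwnnwnwi" from the leaf back toward the root, removing each node that no remaining word uses.
The suffix "nnwnwi" (6 nodes) is used only by "nnwnnwnwi"; the node for "nnw" still has the child "i", so pruning stops there.
Nodes removed: 6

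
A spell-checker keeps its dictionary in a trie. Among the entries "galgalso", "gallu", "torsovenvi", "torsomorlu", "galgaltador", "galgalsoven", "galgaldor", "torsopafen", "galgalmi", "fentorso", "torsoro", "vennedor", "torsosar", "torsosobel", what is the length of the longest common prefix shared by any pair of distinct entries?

8

Look for the deepest trie node that still has at least two words in its subtree.
"galgalso" and "galgalsoven" agree on "galgalso" (8 characters) before diverging; nothing deeper is shared.
Longest shared-prefix length: 8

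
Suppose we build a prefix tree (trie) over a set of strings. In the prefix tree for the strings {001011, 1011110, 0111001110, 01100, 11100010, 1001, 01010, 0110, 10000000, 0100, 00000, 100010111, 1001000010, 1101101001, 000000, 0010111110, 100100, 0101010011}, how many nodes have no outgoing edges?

Leaves are exactly the stored words that no other stored word extends.
Those words: "000000", "0010111110", "0100", "0101010011", "01100", "0111001110", "10000000", "100010111", "1001000010", "1011110", "1101101001", "11100010"
Leaf count: 12

12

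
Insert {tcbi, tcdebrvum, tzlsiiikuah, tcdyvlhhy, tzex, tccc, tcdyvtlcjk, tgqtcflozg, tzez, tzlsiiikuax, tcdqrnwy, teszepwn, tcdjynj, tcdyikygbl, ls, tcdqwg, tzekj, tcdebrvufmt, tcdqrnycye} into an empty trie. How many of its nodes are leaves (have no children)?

Leaves are exactly the stored words that no other stored word extends.
Those words: "ls", "tcbi", "tccc", "tcdebrvufmt", "tcdebrvum", "tcdjynj", "tcdqrnwy", "tcdqrnycye", "tcdqwg", "tcdyikygbl", "tcdyvlhhy", "tcdyvtlcjk", "teszepwn", "tgqtcflozg", "tzekj", "tzex", "tzez", "tzlsiiikuah", "tzlsiiikuax"
Leaf count: 19

19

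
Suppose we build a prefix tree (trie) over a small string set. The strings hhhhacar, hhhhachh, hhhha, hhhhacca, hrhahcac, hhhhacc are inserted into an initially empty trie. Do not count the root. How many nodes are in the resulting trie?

19

Trie structure (* marks end of a word):
(root)
└─ h
   ├─ h
   │  └─ h
   │     └─ h
   │        └─ a *
   │           └─ c
   │              ├─ a
   │              │  └─ r *
   │              ├─ c *
   │              │  └─ a *
   │              └─ h
   │                 └─ h *
   └─ r
      └─ h
         └─ a
            └─ h
               └─ c
                  └─ a
                     └─ c *
Counting every labelled node above: 19.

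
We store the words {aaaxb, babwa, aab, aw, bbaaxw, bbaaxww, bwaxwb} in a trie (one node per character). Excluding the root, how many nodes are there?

Trie structure (* marks end of a word):
(root)
├─ a
│  ├─ a
│  │  ├─ a
│  │  │  └─ x
│  │  │     └─ b *
│  │  └─ b *
│  └─ w *
└─ b
   ├─ a
   │  └─ b
   │     └─ w
   │        └─ a *
   ├─ b
   │  └─ a
   │     └─ a
   │        └─ x
   │           └─ w *
   │              └─ w *
   └─ w
      └─ a
         └─ x
            └─ w
               └─ b *
Counting every labelled node above: 23.

23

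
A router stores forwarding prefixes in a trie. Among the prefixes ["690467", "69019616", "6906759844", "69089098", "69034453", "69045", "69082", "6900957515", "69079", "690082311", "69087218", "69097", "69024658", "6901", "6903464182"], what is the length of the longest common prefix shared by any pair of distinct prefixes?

5

Look for the deepest trie node that still has at least two words in its subtree.
"69034453" and "6903464182" agree on "69034" (5 characters) before diverging; nothing deeper is shared.
Longest shared-prefix length: 5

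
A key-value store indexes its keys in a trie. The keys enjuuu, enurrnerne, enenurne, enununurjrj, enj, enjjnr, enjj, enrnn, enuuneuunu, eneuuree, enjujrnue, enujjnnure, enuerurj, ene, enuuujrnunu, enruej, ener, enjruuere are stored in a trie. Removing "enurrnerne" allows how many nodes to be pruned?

7

A node on "enurrnerne"'s path can go only if nothing else ends at it or branches off below it.
The suffix "rrnerne" (7 nodes) is used only by "enurrnerne"; the node for "enu" still has the child "n", so pruning stops there.
Nodes removed: 7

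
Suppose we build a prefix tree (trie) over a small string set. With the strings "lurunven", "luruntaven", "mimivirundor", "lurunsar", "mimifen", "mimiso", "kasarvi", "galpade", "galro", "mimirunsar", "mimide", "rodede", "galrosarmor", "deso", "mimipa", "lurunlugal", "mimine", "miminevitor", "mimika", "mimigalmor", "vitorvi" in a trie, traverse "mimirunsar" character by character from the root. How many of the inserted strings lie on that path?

Walk "mimirunsar" from the root; an end-of-word marker is hit whenever a stored word is a prefix of "mimirunsar".
Prefixes of the query that are stored words: "mimirunsar"
Count: 1

1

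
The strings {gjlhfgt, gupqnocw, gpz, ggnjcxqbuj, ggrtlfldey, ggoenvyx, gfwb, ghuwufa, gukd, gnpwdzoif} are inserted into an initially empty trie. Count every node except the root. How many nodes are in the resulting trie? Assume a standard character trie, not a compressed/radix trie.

Count nodes per top-level branch (shared prefixes stored once):
  'g'-branch (gfwb, ggnjcxqbuj, ggoenvyx, ggrtlfldey, ghuwufa, gjlhfgt, gnpwdzoif, gpz, gukd, gupqnocw): 58 nodes
Sum: 58

58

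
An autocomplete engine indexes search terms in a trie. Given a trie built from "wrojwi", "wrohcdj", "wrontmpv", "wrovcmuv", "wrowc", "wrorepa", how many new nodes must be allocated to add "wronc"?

The longest prefix of "wronc" already in the trie is "wron" (length 4).
New nodes needed: |"wronc"| − 4 = 5 − 4 = 1.

1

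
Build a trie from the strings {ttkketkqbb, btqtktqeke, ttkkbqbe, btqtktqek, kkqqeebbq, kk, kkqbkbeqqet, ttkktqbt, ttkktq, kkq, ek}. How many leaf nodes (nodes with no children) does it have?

7

A leaf is a node with no children — equivalently, the end of a word that is not a proper prefix of any other stored word.
Those words: "btqtktqeke", "ek", "kkqbkbeqqet", "kkqqeebbq", "ttkkbqbe", "ttkketkqbb", "ttkktqbt"
Leaf count: 7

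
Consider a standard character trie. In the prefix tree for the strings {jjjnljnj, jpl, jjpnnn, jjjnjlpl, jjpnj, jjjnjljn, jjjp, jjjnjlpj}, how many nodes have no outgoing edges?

Leaves are exactly the stored words that no other stored word extends.
Those words: "jjjnjljn", "jjjnjlpj", "jjjnjlpl", "jjjnljnj", "jjjp", "jjpnj", "jjpnnn", "jpl"
Leaf count: 8

8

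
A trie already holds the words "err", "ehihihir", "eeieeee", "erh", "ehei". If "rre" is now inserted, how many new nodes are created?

3

No existing word starts with "r", so every character of "rre" needs a new node.
3 − 0 = 3 new nodes.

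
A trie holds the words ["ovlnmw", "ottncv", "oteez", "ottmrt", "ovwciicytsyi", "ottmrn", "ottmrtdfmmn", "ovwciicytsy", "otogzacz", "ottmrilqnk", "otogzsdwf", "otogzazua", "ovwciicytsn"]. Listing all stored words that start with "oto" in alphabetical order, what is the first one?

Filter for "oto…" and sort: "otogzacz", "otogzazua", "otogzsdwf"
The 1st is otogzacz.

otogzacz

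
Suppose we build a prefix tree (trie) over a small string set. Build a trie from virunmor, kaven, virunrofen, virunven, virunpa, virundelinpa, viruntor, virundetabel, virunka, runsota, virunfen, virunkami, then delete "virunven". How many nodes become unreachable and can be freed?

3

A node on "virunven"'s path can go only if nothing else ends at it or branches off below it.
The suffix "ven" (3 nodes) is used only by "virunven"; the node for "virun" still has the child "m", so pruning stops there.
Nodes removed: 3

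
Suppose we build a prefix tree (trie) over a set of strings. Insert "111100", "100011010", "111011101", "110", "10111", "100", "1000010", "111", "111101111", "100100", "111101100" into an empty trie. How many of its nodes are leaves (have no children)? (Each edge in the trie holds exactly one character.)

9

A leaf is a node with no children — equivalently, the end of a word that is not a proper prefix of any other stored word.
Those words: "1000010", "100011010", "100100", "10111", "110", "111011101", "111100", "111101100", "111101111"
Leaf count: 9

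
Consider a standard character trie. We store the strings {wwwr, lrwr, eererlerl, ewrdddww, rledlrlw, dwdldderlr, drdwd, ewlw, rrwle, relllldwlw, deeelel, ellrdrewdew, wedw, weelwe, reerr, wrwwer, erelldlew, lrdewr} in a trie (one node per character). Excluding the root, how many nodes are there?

Count nodes per top-level branch (shared prefixes stored once):
  'd'-branch (deeelel, drdwd, dwdldderlr): 20 nodes
  'e'-branch (eererlerl, ellrdrewdew, erelldlew, ewlw, ewrdddww): 36 nodes
  'l'-branch (lrdewr, lrwr): 8 nodes
  'r'-branch (reerr, relllldwlw, rledlrlw, rrwle): 24 nodes
  'w'-branch (wedw, weelwe, wrwwer, wwwr): 16 nodes
Sum: 104

104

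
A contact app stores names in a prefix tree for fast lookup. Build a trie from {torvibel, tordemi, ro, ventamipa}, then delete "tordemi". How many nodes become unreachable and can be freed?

Walk "tordemi" from the leaf back toward the root, removing each node that no remaining word uses.
The suffix "demi" (4 nodes) is used only by "tordemi"; the node for "tor" still has the child "v", so pruning stops there.
Nodes removed: 4

4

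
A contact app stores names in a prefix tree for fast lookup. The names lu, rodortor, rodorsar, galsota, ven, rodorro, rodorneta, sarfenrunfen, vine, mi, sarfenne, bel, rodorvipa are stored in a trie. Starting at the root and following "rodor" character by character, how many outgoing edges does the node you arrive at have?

Follow the path "rodor" to its node, then look at its outgoing edges.
Distinct next characters after "rodor": n, r, s, t, v.
That node has 5 child edges.

5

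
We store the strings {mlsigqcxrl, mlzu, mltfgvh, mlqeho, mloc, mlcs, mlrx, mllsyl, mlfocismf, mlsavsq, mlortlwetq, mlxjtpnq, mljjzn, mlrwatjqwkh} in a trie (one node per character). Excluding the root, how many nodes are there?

67

Trace insertions, counting only characters that open a new branch:
  "mlsigqcxrl" → 10 new (m, l, s, i, g, q, c, x, r, l)
  "mlzu" → prefix "ml" already present; 2 new (z, u)
  "mltfgvh" → prefix "ml" already present; 5 new (t, f, g, v, h)
  "mlqeho" → prefix "ml" already present; 4 new (q, e, h, o)
  "mloc" → prefix "ml" already present; 2 new (o, c)
  "mlcs" → prefix "ml" already present; 2 new (c, s)
  "mlrx" → prefix "ml" already present; 2 new (r, x)
  "mllsyl" → prefix "ml" already present; 4 new (l, s, y, l)
  "mlfocismf" → prefix "ml" already present; 7 new (f, o, c, i, s, m, f)
  "mlsavsq" → prefix "mls" already present; 4 new (a, v, s, q)
  "mlortlwetq" → prefix "mlo" already present; 7 new (r, t, l, w, e, t, q)
  "mlxjtpnq" → prefix "ml" already present; 6 new (x, j, t, p, n, q)
  "mljjzn" → prefix "ml" already present; 4 new (j, j, z, n)
  "mlrwatjqwkh" → prefix "mlr" already present; 8 new (w, a, t, j, q, w, k, h)
Total nodes = 10 + 2 + 5 + 4 + 2 + 2 + 2 + 4 + 7 + 4 + 7 + 6 + 4 + 8 = 67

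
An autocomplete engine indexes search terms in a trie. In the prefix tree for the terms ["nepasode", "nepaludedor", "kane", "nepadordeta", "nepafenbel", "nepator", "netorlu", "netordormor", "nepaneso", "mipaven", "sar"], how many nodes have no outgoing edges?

Leaves are exactly the stored words that no other stored word extends.
Those words: "kane", "mipaven", "nepadordeta", "nepafenbel", "nepaludedor", "nepaneso", "nepasode", "nepator", "netordormor", "netorlu", "sar"
Leaf count: 11

11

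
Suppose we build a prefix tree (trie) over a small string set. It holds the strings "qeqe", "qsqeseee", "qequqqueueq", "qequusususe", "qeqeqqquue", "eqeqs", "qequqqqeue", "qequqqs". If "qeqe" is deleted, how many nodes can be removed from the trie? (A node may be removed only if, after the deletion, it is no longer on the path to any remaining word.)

After clearing the end-marker at "qeqe", prune upward until reaching a node still needed by another word.
Every node on "qeqe" is still needed (e.g. by "qeqeqqquue"), so nothing is freed.
Nodes removed: 0

0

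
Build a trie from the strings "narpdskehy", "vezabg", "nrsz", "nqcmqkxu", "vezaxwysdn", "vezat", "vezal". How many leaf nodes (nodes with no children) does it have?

7

A leaf is a node with no children — equivalently, the end of a word that is not a proper prefix of any other stored word.
Those words: "narpdskehy", "nqcmqkxu", "nrsz", "vezabg", "vezal", "vezat", "vezaxwysdn"
Leaf count: 7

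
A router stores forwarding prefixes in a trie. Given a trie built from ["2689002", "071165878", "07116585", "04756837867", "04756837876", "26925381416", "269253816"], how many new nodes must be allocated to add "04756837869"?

Walking "04756837869" from the root, the first 10 characters ("0475683786") follow existing edges; "9" is the first miss.
Each of the 1 remaining characters creates one node.

1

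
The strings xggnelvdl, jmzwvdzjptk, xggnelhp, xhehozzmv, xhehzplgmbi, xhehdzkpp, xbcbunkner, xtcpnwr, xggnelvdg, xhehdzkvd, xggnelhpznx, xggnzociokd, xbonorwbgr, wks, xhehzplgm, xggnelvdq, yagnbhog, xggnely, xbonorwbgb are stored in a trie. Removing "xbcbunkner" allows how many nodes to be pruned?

Walk "xbcbunkner" from the leaf back toward the root, removing each node that no remaining word uses.
The suffix "cbunkner" (8 nodes) is used only by "xbcbunkner"; the node for "xb" still has the child "o", so pruning stops there.
Nodes removed: 8

8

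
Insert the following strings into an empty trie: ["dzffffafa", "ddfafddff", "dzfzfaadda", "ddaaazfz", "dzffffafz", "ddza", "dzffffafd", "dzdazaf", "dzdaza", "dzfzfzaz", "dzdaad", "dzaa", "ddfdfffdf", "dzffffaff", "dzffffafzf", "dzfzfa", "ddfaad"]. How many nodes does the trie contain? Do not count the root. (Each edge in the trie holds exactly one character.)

56

Count nodes per top-level branch (shared prefixes stored once):
  'd'-branch (ddaaazfz, ddfaad, ddfafddff, ddfdfffdf, ddza, dzaa, dzdaad, dzdaza, dzdazaf, dzffffafa, dzffffafd, dzffffaff, dzffffafz, dzffffafzf, dzfzfa, dzfzfaadda, dzfzfzaz): 56 nodes
Sum: 56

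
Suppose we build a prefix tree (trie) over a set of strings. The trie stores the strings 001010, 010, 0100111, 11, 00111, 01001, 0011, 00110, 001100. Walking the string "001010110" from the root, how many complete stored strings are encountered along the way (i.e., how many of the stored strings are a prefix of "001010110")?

1

Check each prefix of "001010110" against the stored set — each match is an end-marker on the path.
Prefixes of the query that are stored words: "001010"
Count: 1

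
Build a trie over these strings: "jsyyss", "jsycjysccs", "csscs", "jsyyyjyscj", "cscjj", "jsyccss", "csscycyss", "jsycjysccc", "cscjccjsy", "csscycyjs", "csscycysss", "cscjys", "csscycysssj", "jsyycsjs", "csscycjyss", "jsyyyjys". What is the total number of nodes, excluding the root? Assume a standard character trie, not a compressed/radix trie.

55

Trace insertions, counting only characters that open a new branch:
  "jsyyss" → 6 new (j, s, y, y, s, s)
  "jsycjysccs" → prefix "jsy" already present; 7 new (c, j, y, s, c, c, s)
  "csscs" → 5 new (c, s, s, c, s)
  "jsyyyjyscj" → prefix "jsyy" already present; 6 new (y, j, y, s, c, j)
  "cscjj" → prefix "cs" already present; 3 new (c, j, j)
  "jsyccss" → prefix "jsyc" already present; 3 new (c, s, s)
  "csscycyss" → prefix "cssc" already present; 5 new (y, c, y, s, s)
  "jsycjysccc" → prefix "jsycjyscc" already present; 1 new (c)
  "cscjccjsy" → prefix "cscj" already present; 5 new (c, c, j, s, y)
  "csscycyjs" → prefix "csscycy" already present; 2 new (j, s)
  "csscycysss" → prefix "csscycyss" already present; 1 new (s)
  "cscjys" → prefix "cscj" already present; 2 new (y, s)
  "csscycysssj" → prefix "csscycysss" already present; 1 new (j)
  "jsyycsjs" → prefix "jsyy" already present; 4 new (c, s, j, s)
  "csscycjyss" → prefix "csscyc" already present; 4 new (j, y, s, s)
  "jsyyyjys" → prefix "jsyyyjys" already present; 0 new (none)
Total nodes = 6 + 7 + 5 + 6 + 3 + 3 + 5 + 1 + 5 + 2 + 1 + 2 + 1 + 4 + 4 + 0 = 55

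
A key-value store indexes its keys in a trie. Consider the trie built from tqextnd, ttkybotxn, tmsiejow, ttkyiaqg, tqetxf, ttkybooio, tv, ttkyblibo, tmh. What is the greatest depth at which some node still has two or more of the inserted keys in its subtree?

6

Equivalently: take the maximum, over all pairs, of their longest common prefix length.
"ttkybooio" and "ttkybotxn" agree on "ttkybo" (6 characters) before diverging; nothing deeper is shared.
Longest shared-prefix length: 6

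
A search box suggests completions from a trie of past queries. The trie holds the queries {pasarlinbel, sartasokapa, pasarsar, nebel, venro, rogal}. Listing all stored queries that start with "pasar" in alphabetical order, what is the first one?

Words with prefix "pasar", in lexicographic order: "pasarlinbel", "pasarsar"
The 1st is pasarlinbel.

pasarlinbel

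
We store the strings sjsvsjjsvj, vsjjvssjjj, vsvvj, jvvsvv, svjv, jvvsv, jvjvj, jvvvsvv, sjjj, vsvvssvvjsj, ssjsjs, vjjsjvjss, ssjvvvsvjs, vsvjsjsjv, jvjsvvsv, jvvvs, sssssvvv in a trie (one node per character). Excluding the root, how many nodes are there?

Trace insertions, counting only characters that open a new branch:
  "sjsvsjjsvj" → 10 new (s, j, s, v, s, j, j, s, v, j)
  "vsjjvssjjj" → 10 new (v, s, j, j, v, s, s, j, j, j)
  "vsvvj" → prefix "vs" already present; 3 new (v, v, j)
  "jvvsvv" → 6 new (j, v, v, s, v, v)
  "svjv" → prefix "s" already present; 3 new (v, j, v)
  "jvvsv" → prefix "jvvsv" already present; 0 new (none)
  "jvjvj" → prefix "jv" already present; 3 new (j, v, j)
  "jvvvsvv" → prefix "jvv" already present; 4 new (v, s, v, v)
  "sjjj" → prefix "sj" already present; 2 new (j, j)
  "vsvvssvvjsj" → prefix "vsvv" already present; 7 new (s, s, v, v, j, s, j)
  "ssjsjs" → prefix "s" already present; 5 new (s, j, s, j, s)
  "vjjsjvjss" → prefix "v" already present; 8 new (j, j, s, j, v, j, s, s)
  "ssjvvvsvjs" → prefix "ssj" already present; 7 new (v, v, v, s, v, j, s)
  "vsvjsjsjv" → prefix "vsv" already present; 6 new (j, s, j, s, j, v)
  "jvjsvvsv" → prefix "jvj" already present; 5 new (s, v, v, s, v)
  "jvvvs" → prefix "jvvvs" already present; 0 new (none)
  "sssssvvv" → prefix "ss" already present; 6 new (s, s, s, v, v, v)
Total nodes = 10 + 10 + 3 + 6 + 3 + 0 + 3 + 4 + 2 + 7 + 5 + 8 + 7 + 6 + 5 + 0 + 6 = 85

85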